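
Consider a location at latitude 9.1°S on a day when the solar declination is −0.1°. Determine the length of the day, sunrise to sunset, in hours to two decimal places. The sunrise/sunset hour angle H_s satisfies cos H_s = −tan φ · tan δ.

The sunset hour angle satisfies cos H_s = −tan φ tan δ = -0.0003, giving H_s = 90.02°.
Day length = 2 H_s / 15° h⁻¹ = 180.04° / 15 = 12.003 h.

12.00 hours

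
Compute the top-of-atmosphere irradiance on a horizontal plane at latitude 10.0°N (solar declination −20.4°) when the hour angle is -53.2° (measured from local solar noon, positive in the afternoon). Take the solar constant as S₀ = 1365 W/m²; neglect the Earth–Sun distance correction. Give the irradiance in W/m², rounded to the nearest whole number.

672 W/m²

cos θ_z = sin(10.0°) sin(-20.4°) + cos(10.0°) cos(-20.4°) cos(-53.20°) = -0.0605 + 0.5529 = 0.4924.
Top-of-atmosphere irradiance = S₀ cos θ_z = 1365 × 0.4924 = 672.13 W/m².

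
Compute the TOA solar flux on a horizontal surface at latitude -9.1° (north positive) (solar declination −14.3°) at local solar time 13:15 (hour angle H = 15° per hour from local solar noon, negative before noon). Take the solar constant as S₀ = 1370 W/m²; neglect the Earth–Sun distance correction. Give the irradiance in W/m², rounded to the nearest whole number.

Hour angle H = 15° × (13.25 − 12) = 18.75°.
cos θ_z = sin(-9.1°) sin(-14.3°) + cos(-9.1°) cos(-14.3°) cos(18.75°) = 0.0391 + 0.9060 = 0.9451.
Top-of-atmosphere irradiance = S₀ cos θ_z = 1370 × 0.9451 = 1294.79 W/m².

1295 W/m²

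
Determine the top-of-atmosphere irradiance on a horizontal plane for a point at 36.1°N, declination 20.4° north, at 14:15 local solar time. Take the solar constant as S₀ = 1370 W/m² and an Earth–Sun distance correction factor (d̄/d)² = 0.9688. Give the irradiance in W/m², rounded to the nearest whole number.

1108 W/m²

Hour angle H = 15° × (14.25 − 12) = 33.75°.
cos θ_z = sin φ sin δ + cos φ cos δ cos H = (0.5892)(0.3486) + (0.8080)(0.9373)(0.8315) = 0.8351.
Top-of-atmosphere irradiance = S₀ (d̄/d)² cos θ_z = 1370 × 0.9688 × 0.8351 = 1108.39 W/m².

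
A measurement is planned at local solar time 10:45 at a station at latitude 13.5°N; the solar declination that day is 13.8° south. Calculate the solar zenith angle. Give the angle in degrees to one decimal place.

Hour angle H = 15° × (10.75 − 12) = -18.75°.
cos θ_z = sin φ sin δ + cos φ cos δ cos H = (0.2334)(-0.2385) + (0.9724)(0.9711)(0.9469) = 0.8385.
θ_z = arccos(0.8385) = 33.02°.

33.0°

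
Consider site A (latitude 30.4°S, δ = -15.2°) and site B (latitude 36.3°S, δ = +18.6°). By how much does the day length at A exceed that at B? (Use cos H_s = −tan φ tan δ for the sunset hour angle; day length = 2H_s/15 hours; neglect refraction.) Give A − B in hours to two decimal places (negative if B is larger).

A: H_s = arccos(−tan -30.4° · tan -15.2°) = 99.17°, so 2H_s/15 = 13.2227 h.
B: H_s = arccos(−tan -36.3° · tan 18.6°) = 75.69°, so 2H_s/15 = 10.0920 h.
A − B = 13.2227 − 10.0920 = 3.1307 h.

+3.13 h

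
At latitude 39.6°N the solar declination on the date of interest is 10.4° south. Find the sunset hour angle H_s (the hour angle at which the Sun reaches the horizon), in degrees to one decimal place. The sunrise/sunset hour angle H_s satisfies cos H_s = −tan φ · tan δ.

81.3°

cos H_s = −tan(39.6°) · tan(-10.4°) = 0.1518, so H_s = arccos(0.1518) = 81.27°.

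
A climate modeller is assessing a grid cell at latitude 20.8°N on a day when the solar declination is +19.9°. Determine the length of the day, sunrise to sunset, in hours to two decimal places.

The sunset hour angle satisfies cos H_s = −tan φ tan δ = -0.1375, giving H_s = 97.90°.
Day length = 2 H_s / 15° h⁻¹ = 195.80° / 15 = 13.053 h.

13.05 hours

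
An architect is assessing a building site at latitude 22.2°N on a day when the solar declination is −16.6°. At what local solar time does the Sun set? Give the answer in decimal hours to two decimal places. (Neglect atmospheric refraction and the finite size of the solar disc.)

17.53 h

cos H_s = −tan(22.2°) · tan(-16.6°) = 0.1217, so H_s = arccos(0.1217) = 83.01°.
Sunset is at 12 + H_s/15 = 12 + 5.534 = 17.534 h local solar time.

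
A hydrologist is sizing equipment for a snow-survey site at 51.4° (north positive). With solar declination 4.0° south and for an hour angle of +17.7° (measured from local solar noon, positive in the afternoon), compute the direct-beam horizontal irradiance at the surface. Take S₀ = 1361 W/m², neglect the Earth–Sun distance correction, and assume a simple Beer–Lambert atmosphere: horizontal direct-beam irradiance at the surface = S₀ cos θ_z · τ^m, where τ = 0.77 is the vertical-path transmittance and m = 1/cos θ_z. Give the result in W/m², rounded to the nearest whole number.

451 W/m²

cos θ_z = sin φ sin δ + cos φ cos δ cos H = (0.7815)(-0.0698) + (0.6239)(0.9976)(0.9527) = 0.5384.
Air mass m = 1/cos θ_z = 1/0.5384 = 1.857; τ^m = 0.77^1.857 = 0.6155.
Surface direct beam = 1361 × 0.5384 × 0.6155 = 451.02 W/m².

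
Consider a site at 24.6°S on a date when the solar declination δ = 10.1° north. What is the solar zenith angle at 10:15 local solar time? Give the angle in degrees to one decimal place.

43.1°

Hour angle H = 15° × (10.25 − 12) = -26.25°.
cos θ_z = sin φ sin δ + cos φ cos δ cos H = (-0.4163)(0.1754) + (0.9092)(0.9845)(0.8969) = 0.7298.
θ_z = arccos(0.7298) = 43.13°.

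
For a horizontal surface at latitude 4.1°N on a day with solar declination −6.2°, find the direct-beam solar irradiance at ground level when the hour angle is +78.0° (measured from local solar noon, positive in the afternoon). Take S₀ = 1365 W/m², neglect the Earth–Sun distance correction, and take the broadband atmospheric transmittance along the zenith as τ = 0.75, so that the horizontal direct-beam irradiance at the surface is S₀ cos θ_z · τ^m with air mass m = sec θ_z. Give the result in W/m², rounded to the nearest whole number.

cos θ_z = sin(4.1°) sin(-6.2°) + cos(4.1°) cos(-6.2°) cos(78.00°) = -0.0077 + 0.2062 = 0.1985.
Air mass m = 1/cos θ_z = 1/0.1985 = 5.038; τ^m = 0.75^5.038 = 0.2347.
Surface direct beam = 1365 × 0.1985 × 0.2347 = 63.59 W/m².

64 W/m²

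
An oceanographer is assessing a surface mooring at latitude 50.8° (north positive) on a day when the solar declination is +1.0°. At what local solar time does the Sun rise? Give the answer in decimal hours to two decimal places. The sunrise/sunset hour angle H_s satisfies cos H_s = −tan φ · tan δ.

cos H_s = −tan(50.8°) · tan(1.0°) = -0.0214, so H_s = arccos(-0.0214) = 91.23°.
Sunrise is at 12 − H_s/15 = 12 − 6.082 = 5.918 h local solar time.

5.92 h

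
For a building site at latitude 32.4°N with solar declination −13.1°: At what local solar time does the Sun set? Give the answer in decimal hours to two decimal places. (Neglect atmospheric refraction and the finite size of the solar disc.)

−tan φ tan δ = −(0.6346)(-0.2327) = 0.1477; H_s = arccos(0.1477) = 81.51°.
Sunset is at 12 + H_s/15 = 12 + 5.434 = 17.434 h local solar time.

17.43 h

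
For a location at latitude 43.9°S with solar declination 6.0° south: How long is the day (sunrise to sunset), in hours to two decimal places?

12.77 hours

The sunset hour angle satisfies cos H_s = −tan φ tan δ = -0.1011, giving H_s = 95.80°.
Day length = 2 H_s / 15° h⁻¹ = 191.60° / 15 = 12.773 h.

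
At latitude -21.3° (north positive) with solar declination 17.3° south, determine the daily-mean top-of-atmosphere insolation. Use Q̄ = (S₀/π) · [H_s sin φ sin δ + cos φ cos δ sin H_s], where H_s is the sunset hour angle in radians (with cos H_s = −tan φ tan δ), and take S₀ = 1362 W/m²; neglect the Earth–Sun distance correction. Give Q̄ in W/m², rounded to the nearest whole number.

The sunset hour angle satisfies cos H_s = −tan φ tan δ = -0.1214, giving H_s = 96.97°. In radians, H_s = 1.6924.
H_s sin φ sin δ = 1.6924 × -0.3633 × -0.2974 = 0.1829.
cos φ cos δ sin H_s = 0.9317 × 0.9548 × 0.9926 = 0.8830.
Q̄ = (1362/π) × (0.1829 + 0.8830) = 433.54 × 1.0659 = 462.11 W/m².

462 W/m²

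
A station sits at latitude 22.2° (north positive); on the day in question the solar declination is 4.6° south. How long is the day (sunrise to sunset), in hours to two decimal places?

11.75 hours

−tan φ tan δ = −(0.4081)(-0.0805) = 0.0329; H_s = arccos(0.0329) = 88.11°.
Day length = 2 H_s / 15° h⁻¹ = 176.22° / 15 = 11.748 h.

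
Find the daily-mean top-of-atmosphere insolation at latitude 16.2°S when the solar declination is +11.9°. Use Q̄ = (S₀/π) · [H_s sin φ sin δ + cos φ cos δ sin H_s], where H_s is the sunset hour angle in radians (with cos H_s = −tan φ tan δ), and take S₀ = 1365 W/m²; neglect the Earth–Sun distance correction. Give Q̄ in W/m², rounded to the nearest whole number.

370 W/m²

cos H_s = −tan(-16.2°) · tan(11.9°) = 0.0612, so H_s = arccos(0.0612) = 86.49°. In radians, H_s = 1.5095.
H_s sin φ sin δ = 1.5095 × -0.2790 × 0.2062 = -0.0868.
cos φ cos δ sin H_s = 0.9603 × 0.9785 × 0.9981 = 0.9379.
Q̄ = (1365/π) × (-0.0868 + 0.9379) = 434.49 × 0.8511 = 369.79 W/m².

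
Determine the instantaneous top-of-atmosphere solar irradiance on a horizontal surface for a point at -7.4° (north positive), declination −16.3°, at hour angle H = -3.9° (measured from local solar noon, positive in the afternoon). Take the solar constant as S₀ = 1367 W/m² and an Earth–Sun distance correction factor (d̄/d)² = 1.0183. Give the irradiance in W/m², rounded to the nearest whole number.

1372 W/m²

With φ = -7.4°, δ = -16.3°, H = -3.90°: sin φ sin δ = 0.0361, cos φ cos δ cos H = 0.9496, so cos θ_z = 0.9857.
Top-of-atmosphere irradiance = S₀ (d̄/d)² cos θ_z = 1367 × 1.0183 × 0.9857 = 1372.11 W/m².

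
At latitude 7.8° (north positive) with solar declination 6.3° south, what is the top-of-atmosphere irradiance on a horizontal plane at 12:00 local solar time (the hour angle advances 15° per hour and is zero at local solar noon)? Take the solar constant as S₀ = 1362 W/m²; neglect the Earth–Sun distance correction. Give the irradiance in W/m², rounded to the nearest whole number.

1321 W/m²

Hour angle H = 15° × (12 − 12) = 0.00°.
cos θ_z = sin(7.8°) sin(-6.3°) + cos(7.8°) cos(-6.3°) cos(0.00°) = -0.0149 + 0.9848 = 0.9699.
Top-of-atmosphere irradiance = S₀ cos θ_z = 1362 × 0.9699 = 1321.00 W/m².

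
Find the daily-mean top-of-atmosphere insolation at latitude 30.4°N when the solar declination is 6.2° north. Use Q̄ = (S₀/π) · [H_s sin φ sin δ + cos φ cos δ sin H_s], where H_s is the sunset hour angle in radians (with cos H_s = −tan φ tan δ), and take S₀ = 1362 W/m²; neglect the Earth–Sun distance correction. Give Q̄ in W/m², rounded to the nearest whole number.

The sunset hour angle satisfies cos H_s = −tan φ tan δ = -0.0637, giving H_s = 93.65°. In radians, H_s = 1.6345.
H_s sin φ sin δ = 1.6345 × 0.5060 × 0.1080 = 0.0893.
cos φ cos δ sin H_s = 0.8625 × 0.9942 × 0.9980 = 0.8558.
Q̄ = (1362/π) × (0.0893 + 0.8558) = 433.54 × 0.9451 = 409.74 W/m².

410 W/m²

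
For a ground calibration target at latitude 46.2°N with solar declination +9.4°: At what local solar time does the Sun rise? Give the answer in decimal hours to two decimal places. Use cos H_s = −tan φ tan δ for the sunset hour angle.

−tan φ tan δ = −(1.0428)(0.1655) = -0.1726; H_s = arccos(-0.1726) = 99.94°.
Sunrise is at 12 − H_s/15 = 12 − 6.663 = 5.337 h local solar time.

5.34 h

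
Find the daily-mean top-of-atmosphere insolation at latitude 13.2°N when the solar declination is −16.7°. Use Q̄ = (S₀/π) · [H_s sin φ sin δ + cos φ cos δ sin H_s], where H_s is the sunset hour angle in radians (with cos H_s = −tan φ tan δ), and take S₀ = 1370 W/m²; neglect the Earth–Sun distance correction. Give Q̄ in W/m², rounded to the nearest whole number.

The sunset hour angle satisfies cos H_s = −tan φ tan δ = 0.0704, giving H_s = 85.96°. In radians, H_s = 1.5003.
H_s sin φ sin δ = 1.5003 × 0.2284 × -0.2874 = -0.0985.
cos φ cos δ sin H_s = 0.9736 × 0.9578 × 0.9975 = 0.9302.
Q̄ = (1370/π) × (-0.0985 + 0.9302) = 436.08 × 0.8317 = 362.69 W/m².

363 W/m²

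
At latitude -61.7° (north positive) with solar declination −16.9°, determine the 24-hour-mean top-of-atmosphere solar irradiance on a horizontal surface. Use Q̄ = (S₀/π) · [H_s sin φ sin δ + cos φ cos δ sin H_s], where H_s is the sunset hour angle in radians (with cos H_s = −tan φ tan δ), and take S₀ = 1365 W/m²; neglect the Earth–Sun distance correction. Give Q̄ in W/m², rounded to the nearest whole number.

cos H_s = −tan(-61.7°) · tan(-16.9°) = -0.5643, so H_s = arccos(-0.5643) = 124.35°. In radians, H_s = 2.1703.
H_s sin φ sin δ = 2.1703 × -0.8805 × -0.2907 = 0.5555.
cos φ cos δ sin H_s = 0.4741 × 0.9568 × 0.8256 = 0.3745.
Q̄ = (1365/π) × (0.5555 + 0.3745) = 434.49 × 0.9300 = 404.08 W/m².

404 W/m²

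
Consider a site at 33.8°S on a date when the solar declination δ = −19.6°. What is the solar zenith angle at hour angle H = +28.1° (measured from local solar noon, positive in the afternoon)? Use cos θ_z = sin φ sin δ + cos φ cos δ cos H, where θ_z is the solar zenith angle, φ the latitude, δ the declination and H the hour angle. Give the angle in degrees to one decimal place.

cos θ_z = sin φ sin δ + cos φ cos δ cos H = (-0.5563)(-0.3355) + (0.8310)(0.9421)(0.8821) = 0.8772.
θ_z = arccos(0.8772) = 28.69°.

28.7°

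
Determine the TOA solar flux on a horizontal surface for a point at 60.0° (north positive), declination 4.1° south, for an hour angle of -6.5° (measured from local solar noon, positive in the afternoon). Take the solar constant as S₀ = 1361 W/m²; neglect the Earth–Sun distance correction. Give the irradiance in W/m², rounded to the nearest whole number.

With φ = 60.0°, δ = -4.1°, H = -6.50°: sin φ sin δ = -0.0619, cos φ cos δ cos H = 0.4955, so cos θ_z = 0.4336.
Top-of-atmosphere irradiance = S₀ cos θ_z = 1361 × 0.4336 = 590.13 W/m².

590 W/m²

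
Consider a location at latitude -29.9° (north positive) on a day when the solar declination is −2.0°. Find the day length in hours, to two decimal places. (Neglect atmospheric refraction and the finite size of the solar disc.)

cos H_s = −tan(-29.9°) · tan(-2.0°) = -0.0201, so H_s = arccos(-0.0201) = 91.15°.
Day length = 2 H_s / 15° h⁻¹ = 182.30° / 15 = 12.153 h.

12.15 hours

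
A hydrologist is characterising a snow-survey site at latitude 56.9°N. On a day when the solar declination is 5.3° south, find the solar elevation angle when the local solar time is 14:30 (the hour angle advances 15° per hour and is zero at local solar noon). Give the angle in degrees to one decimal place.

20.7°

Hour angle H = 15° × (14.5 − 12) = 37.50°.
cos θ_z = sin(56.9°) sin(-5.3°) + cos(56.9°) cos(-5.3°) cos(37.50°) = -0.0774 + 0.4314 = 0.3540.
θ_z = arccos(0.3540) = 69.27°, so the elevation is 90° − 69.27° = 20.73°.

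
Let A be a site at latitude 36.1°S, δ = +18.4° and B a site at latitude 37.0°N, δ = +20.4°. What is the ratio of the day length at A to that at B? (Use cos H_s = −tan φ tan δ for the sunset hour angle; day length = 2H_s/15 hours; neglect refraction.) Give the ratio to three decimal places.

0.715

A: H_s = arccos(−tan -36.1° · tan 18.4°) = 75.96°, so 2H_s/15 = 10.1280 h.
B: H_s = arccos(−tan 37.0° · tan 20.4°) = 106.27°, so 2H_s/15 = 14.1693 h.
Ratio A/B = 10.1280 / 14.1693 = 0.7148.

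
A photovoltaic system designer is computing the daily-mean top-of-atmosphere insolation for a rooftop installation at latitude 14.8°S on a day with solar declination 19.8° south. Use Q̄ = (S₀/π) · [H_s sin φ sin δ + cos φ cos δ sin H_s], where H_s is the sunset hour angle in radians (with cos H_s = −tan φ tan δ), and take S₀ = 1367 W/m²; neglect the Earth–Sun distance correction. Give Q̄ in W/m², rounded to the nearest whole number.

457 W/m²

cos H_s = −tan(-14.8°) · tan(-19.8°) = -0.0951, so H_s = arccos(-0.0951) = 95.46°. In radians, H_s = 1.6661.
H_s sin φ sin δ = 1.6661 × -0.2554 × -0.3387 = 0.1441.
cos φ cos δ sin H_s = 0.9668 × 0.9409 × 0.9955 = 0.9056.
Q̄ = (1367/π) × (0.1441 + 0.9056) = 435.13 × 1.0497 = 456.76 W/m².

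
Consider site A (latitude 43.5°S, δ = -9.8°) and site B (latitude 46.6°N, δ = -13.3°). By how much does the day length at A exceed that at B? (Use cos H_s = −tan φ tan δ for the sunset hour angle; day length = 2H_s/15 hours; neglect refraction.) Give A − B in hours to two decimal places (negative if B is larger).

A: H_s = arccos(−tan -43.5° · tan -9.8°) = 99.43°, so 2H_s/15 = 13.2573 h.
B: H_s = arccos(−tan 46.6° · tan -13.3°) = 75.52°, so 2H_s/15 = 10.0693 h.
A − B = 13.2573 − 10.0693 = 3.1880 h.

+3.19 h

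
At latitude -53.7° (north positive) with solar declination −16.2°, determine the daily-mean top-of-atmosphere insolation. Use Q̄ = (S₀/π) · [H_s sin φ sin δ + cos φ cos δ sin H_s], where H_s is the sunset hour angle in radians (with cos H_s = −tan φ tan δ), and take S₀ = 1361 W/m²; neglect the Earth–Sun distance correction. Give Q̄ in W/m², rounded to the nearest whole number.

−tan φ tan δ = −(-1.3613)(-0.2905) = -0.3955; H_s = arccos(-0.3955) = 113.30°. In radians, H_s = 1.9775.
H_s sin φ sin δ = 1.9775 × -0.8059 × -0.2790 = 0.4446.
cos φ cos δ sin H_s = 0.5920 × 0.9603 × 0.9184 = 0.5221.
Q̄ = (1361/π) × (0.4446 + 0.5221) = 433.22 × 0.9667 = 418.79 W/m².

419 W/m²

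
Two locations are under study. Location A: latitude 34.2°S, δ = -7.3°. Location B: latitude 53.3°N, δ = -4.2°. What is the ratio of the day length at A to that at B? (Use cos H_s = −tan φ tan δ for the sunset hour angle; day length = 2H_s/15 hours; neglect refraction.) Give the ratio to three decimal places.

1.126

A: H_s = arccos(−tan -34.2° · tan -7.3°) = 94.99°, so 2H_s/15 = 12.6653 h.
B: H_s = arccos(−tan 53.3° · tan -4.2°) = 84.35°, so 2H_s/15 = 11.2467 h.
Ratio A/B = 12.6653 / 11.2467 = 1.1261.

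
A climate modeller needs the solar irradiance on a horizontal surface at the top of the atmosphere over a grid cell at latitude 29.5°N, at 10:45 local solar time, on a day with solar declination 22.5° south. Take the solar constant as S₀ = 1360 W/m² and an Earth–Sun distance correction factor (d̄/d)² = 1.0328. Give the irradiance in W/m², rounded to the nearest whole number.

805 W/m²

Hour angle H = 15° × (10.75 − 12) = -18.75°.
With φ = 29.5°, δ = -22.5°, H = -18.75°: sin φ sin δ = -0.1884, cos φ cos δ cos H = 0.7614, so cos θ_z = 0.5730.
Top-of-atmosphere irradiance = S₀ (d̄/d)² cos θ_z = 1360 × 1.0328 × 0.5730 = 804.84 W/m².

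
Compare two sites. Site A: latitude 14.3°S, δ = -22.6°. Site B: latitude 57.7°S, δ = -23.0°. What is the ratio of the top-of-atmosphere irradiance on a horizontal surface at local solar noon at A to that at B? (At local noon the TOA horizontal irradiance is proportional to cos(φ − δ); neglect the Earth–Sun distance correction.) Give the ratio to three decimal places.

1.204

A: cos θ_z = cos(-14.3° − (-22.6°)) = 0.9895.
B: cos θ_z = cos(-57.7° − (-23.0°)) = 0.8221.
Ratio A/B = 0.9895 / 0.8221 = 1.2036.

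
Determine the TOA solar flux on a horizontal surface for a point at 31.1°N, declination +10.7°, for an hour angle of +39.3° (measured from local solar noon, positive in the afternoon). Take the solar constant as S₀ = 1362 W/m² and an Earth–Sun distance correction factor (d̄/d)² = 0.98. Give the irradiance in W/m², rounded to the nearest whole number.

997 W/m²

With φ = 31.1°, δ = 10.7°, H = 39.30°: sin φ sin δ = 0.0959, cos φ cos δ cos H = 0.6511, so cos θ_z = 0.7470.
Top-of-atmosphere irradiance = S₀ (d̄/d)² cos θ_z = 1362 × 0.98 × 0.7470 = 997.07 W/m².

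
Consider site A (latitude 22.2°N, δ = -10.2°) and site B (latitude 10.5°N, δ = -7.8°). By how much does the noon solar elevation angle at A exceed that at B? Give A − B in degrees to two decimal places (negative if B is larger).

-14.10°

A: 90° − |22.2 − (-10.2)| = 57.60°.
B: 90° − |10.5 − (-7.8)| = 71.70°.
A − B = 57.60 − 71.70 = -14.10°.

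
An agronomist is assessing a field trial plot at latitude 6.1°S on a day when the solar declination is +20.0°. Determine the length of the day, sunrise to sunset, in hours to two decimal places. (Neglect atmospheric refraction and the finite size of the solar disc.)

−tan φ tan δ = −(-0.1069)(0.3640) = 0.0389; H_s = arccos(0.0389) = 87.77°.
Day length = 2 H_s / 15° h⁻¹ = 175.54° / 15 = 11.703 h.

11.70 hours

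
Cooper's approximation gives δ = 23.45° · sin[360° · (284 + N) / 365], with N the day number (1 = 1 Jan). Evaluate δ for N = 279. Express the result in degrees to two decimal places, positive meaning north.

360 × (284 + 279) / 365 = 555.288°; sin(555.288°) = -0.2637.
δ = 23.45 × -0.2637 = -6.184° ≈ -6.18°.

-6.18°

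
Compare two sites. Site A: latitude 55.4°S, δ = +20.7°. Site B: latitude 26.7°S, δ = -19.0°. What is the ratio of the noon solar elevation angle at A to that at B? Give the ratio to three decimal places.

0.169

A: 90° − |-55.4 − (20.7)| = 13.90°.
B: 90° − |-26.7 − (-19.0)| = 82.30°.
Ratio A/B = 13.9000 / 82.3000 = 0.1689.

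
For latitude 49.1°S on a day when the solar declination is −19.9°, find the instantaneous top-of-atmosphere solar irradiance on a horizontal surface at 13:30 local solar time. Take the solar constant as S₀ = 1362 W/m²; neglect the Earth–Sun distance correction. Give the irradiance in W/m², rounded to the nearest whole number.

Hour angle H = 15° × (13.5 − 12) = 22.50°.
With φ = -49.1°, δ = -19.9°, H = 22.50°: sin φ sin δ = 0.2573, cos φ cos δ cos H = 0.5688, so cos θ_z = 0.8261.
Top-of-atmosphere irradiance = S₀ cos θ_z = 1362 × 0.8261 = 1125.15 W/m².

1125 W/m²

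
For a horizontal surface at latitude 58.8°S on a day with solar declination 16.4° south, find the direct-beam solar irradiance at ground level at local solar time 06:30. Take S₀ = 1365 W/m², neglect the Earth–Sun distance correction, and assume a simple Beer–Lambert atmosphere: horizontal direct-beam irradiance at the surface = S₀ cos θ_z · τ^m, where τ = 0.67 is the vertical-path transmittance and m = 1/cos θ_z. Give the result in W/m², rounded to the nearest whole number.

Hour angle H = 15° × (6.5 − 12) = -82.50°.
With φ = -58.8°, δ = -16.4°, H = -82.50°: sin φ sin δ = 0.2415, cos φ cos δ cos H = 0.0649, so cos θ_z = 0.3064.
Air mass m = 1/cos θ_z = 1/0.3064 = 3.264; τ^m = 0.67^3.264 = 0.2706.
Surface direct beam = 1365 × 0.3064 × 0.2706 = 113.17 W/m².

113 W/m²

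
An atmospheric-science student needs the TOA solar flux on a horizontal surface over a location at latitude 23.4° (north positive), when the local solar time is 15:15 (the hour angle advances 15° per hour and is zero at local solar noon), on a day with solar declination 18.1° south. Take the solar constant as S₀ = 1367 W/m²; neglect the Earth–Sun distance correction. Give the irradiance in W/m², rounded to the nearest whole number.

618 W/m²

Hour angle H = 15° × (15.25 − 12) = 48.75°.
With φ = 23.4°, δ = -18.1°, H = 48.75°: sin φ sin δ = -0.1234, cos φ cos δ cos H = 0.5752, so cos θ_z = 0.4518.
Top-of-atmosphere irradiance = S₀ cos θ_z = 1367 × 0.4518 = 617.61 W/m².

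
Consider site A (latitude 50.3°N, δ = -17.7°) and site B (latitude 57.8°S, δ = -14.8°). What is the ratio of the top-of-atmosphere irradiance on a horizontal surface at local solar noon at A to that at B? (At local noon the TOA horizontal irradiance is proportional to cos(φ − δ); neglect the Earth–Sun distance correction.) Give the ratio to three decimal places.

A: cos θ_z = cos(50.3° − (-17.7°)) = 0.3746.
B: cos θ_z = cos(-57.8° − (-14.8°)) = 0.7314.
Ratio A/B = 0.3746 / 0.7314 = 0.5122.

0.512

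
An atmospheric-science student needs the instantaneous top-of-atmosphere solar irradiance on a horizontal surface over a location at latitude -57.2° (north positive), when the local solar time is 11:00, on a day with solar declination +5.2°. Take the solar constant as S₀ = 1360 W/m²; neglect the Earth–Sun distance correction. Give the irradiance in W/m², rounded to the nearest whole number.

Hour angle H = 15° × (11 − 12) = -15.00°.
cos θ_z = sin φ sin δ + cos φ cos δ cos H = (-0.8406)(0.0906) + (0.5417)(0.9959)(0.9659) = 0.4449.
Top-of-atmosphere irradiance = S₀ cos θ_z = 1360 × 0.4449 = 605.06 W/m².

605 W/m²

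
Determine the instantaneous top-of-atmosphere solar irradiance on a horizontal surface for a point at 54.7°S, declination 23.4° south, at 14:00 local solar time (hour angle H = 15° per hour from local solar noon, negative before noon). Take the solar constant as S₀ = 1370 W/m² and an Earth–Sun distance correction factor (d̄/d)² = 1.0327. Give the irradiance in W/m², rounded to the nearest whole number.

1108 W/m²

Hour angle H = 15° × (14 − 12) = 30.00°.
With φ = -54.7°, δ = -23.4°, H = 30.00°: sin φ sin δ = 0.3241, cos φ cos δ cos H = 0.4593, so cos θ_z = 0.7834.
Top-of-atmosphere irradiance = S₀ (d̄/d)² cos θ_z = 1370 × 1.0327 × 0.7834 = 1108.35 W/m².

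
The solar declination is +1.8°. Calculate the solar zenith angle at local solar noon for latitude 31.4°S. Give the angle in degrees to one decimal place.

At local solar noon the hour angle is zero, so the zenith angle is |φ − δ| = |-31.4° − (1.8°)| = 33.2°.

33.2°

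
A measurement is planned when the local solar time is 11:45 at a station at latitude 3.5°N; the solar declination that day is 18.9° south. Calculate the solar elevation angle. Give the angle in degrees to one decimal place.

Hour angle H = 15° × (11.75 − 12) = -3.75°.
cos θ_z = sin φ sin δ + cos φ cos δ cos H = (0.0610)(-0.3239) + (0.9981)(0.9461)(0.9979) = 0.9226.
θ_z = arccos(0.9226) = 22.69°, so the elevation is 90° − 22.69° = 67.31°.

67.3°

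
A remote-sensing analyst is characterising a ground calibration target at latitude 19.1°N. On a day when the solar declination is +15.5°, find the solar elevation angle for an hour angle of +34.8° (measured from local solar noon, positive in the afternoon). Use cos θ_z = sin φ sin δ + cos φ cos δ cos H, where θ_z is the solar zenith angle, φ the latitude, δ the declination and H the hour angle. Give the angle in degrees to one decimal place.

56.6°

cos θ_z = sin φ sin δ + cos φ cos δ cos H = (0.3272)(0.2672) + (0.9449)(0.9636)(0.8211) = 0.8350.
θ_z = arccos(0.8350) = 33.38°, so the elevation is 90° − 33.38° = 56.62°.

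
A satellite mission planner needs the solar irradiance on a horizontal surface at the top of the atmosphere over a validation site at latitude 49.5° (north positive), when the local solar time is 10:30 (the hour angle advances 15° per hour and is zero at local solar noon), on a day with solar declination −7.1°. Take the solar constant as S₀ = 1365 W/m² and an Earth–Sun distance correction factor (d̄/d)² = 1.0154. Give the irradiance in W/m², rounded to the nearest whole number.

Hour angle H = 15° × (10.5 − 12) = -22.50°.
cos θ_z = sin(49.5°) sin(-7.1°) + cos(49.5°) cos(-7.1°) cos(-22.50°) = -0.0940 + 0.5954 = 0.5014.
Top-of-atmosphere irradiance = S₀ (d̄/d)² cos θ_z = 1365 × 1.0154 × 0.5014 = 694.95 W/m².

695 W/m²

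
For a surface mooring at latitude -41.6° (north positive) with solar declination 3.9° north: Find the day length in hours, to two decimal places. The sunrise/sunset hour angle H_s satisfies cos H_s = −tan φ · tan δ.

11.54 hours

−tan φ tan δ = −(-0.8878)(0.0682) = 0.0605; H_s = arccos(0.0605) = 86.53°.
Day length = 2 H_s / 15° h⁻¹ = 173.06° / 15 = 11.537 h.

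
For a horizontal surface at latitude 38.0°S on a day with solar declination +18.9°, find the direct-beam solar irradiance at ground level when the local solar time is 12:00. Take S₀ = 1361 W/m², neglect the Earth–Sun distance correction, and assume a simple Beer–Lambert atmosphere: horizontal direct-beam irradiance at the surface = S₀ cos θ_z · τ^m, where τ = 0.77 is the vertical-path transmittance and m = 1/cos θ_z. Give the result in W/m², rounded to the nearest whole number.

Hour angle H = 15° × (12 − 12) = 0.00°.
With φ = -38.0°, δ = 18.9°, H = 0.00°: sin φ sin δ = -0.1994, cos φ cos δ cos H = 0.7455, so cos θ_z = 0.5461.
Air mass m = 1/cos θ_z = 1/0.5461 = 1.831; τ^m = 0.77^1.831 = 0.6197.
Surface direct beam = 1361 × 0.5461 × 0.6197 = 460.59 W/m².

461 W/m²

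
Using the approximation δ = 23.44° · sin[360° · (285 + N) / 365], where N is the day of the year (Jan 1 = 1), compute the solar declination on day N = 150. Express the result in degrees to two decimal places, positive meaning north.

360 × (285 + 150) / 365 = 429.041°; sin(429.041°) = 0.9338.
δ = 23.44 × 0.9338 = 21.888° ≈ +21.89°.

+21.89°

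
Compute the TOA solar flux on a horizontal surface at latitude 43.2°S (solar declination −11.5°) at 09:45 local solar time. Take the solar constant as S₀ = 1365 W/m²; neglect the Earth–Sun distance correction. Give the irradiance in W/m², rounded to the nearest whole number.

Hour angle H = 15° × (9.75 − 12) = -33.75°.
cos θ_z = sin(-43.2°) sin(-11.5°) + cos(-43.2°) cos(-11.5°) cos(-33.75°) = 0.1365 + 0.5939 = 0.7304.
Top-of-atmosphere irradiance = S₀ cos θ_z = 1365 × 0.7304 = 997.00 W/m².

997 W/m²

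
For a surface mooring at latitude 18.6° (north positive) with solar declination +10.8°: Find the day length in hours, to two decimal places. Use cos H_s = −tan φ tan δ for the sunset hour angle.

cos H_s = −tan(18.6°) · tan(10.8°) = -0.0642, so H_s = arccos(-0.0642) = 93.68°.
Day length = 2 H_s / 15° h⁻¹ = 187.36° / 15 = 12.491 h.

12.49 hours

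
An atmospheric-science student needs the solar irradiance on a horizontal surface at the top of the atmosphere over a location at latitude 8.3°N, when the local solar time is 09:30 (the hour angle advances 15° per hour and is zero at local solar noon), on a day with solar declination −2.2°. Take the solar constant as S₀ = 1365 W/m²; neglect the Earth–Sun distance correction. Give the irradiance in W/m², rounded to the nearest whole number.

Hour angle H = 15° × (9.5 − 12) = -37.50°.
cos θ_z = sin φ sin δ + cos φ cos δ cos H = (0.1444)(-0.0384) + (0.9895)(0.9993)(0.7934) = 0.7790.
Top-of-atmosphere irradiance = S₀ cos θ_z = 1365 × 0.7790 = 1063.34 W/m².

1063 W/m²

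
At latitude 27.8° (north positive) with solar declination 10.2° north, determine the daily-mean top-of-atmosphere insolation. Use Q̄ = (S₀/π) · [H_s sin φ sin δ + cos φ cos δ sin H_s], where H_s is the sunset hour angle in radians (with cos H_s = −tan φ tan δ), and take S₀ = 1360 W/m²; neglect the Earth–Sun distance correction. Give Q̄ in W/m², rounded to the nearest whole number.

−tan φ tan δ = −(0.5272)(0.1799) = -0.0948; H_s = arccos(-0.0948) = 95.44°. In radians, H_s = 1.6657.
H_s sin φ sin δ = 1.6657 × 0.4664 × 0.1771 = 0.1376.
cos φ cos δ sin H_s = 0.8846 × 0.9842 × 0.9955 = 0.8667.
Q̄ = (1360/π) × (0.1376 + 0.8667) = 432.90 × 1.0043 = 434.76 W/m².

435 W/m²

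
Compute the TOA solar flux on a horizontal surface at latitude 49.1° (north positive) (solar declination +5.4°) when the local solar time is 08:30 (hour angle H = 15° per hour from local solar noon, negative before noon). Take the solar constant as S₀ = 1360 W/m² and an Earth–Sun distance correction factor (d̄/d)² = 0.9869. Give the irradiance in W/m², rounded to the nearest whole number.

Hour angle H = 15° × (8.5 − 12) = -52.50°.
cos θ_z = sin φ sin δ + cos φ cos δ cos H = (0.7559)(0.0941) + (0.6547)(0.9956)(0.6088) = 0.4680.
Top-of-atmosphere irradiance = S₀ (d̄/d)² cos θ_z = 1360 × 0.9869 × 0.4680 = 628.14 W/m².

628 W/m²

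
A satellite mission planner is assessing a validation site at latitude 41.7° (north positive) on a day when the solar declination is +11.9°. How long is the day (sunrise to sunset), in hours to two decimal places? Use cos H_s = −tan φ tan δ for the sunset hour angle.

The sunset hour angle satisfies cos H_s = −tan φ tan δ = -0.1878, giving H_s = 100.82°.
Day length = 2 H_s / 15° h⁻¹ = 201.64° / 15 = 13.443 h.

13.44 hours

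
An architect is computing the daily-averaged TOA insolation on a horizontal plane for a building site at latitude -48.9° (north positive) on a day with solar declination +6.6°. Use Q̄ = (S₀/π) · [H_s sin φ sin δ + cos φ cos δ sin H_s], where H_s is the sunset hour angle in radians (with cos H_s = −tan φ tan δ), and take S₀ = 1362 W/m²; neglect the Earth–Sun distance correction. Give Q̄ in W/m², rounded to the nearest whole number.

227 W/m²

cos H_s = −tan(-48.9°) · tan(6.6°) = 0.1326, so H_s = arccos(0.1326) = 82.38°. In radians, H_s = 1.4378.
H_s sin φ sin δ = 1.4378 × -0.7536 × 0.1149 = -0.1245.
cos φ cos δ sin H_s = 0.6574 × 0.9934 × 0.9912 = 0.6473.
Q̄ = (1362/π) × (-0.1245 + 0.6473) = 433.54 × 0.5228 = 226.65 W/m².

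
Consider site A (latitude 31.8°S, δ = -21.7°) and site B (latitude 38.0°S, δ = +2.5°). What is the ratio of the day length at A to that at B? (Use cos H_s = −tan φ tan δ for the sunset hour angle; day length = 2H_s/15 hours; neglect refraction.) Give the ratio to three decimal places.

1.184

A: H_s = arccos(−tan -31.8° · tan -21.7°) = 104.28°, so 2H_s/15 = 13.9040 h.
B: H_s = arccos(−tan -38.0° · tan 2.5°) = 88.05°, so 2H_s/15 = 11.7400 h.
Ratio A/B = 13.9040 / 11.7400 = 1.1843.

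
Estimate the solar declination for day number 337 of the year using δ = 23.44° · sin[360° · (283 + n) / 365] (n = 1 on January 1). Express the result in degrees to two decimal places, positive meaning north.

-22.23°

360 × (283 + 337) / 365 = 611.507°; sin(611.507°) = -0.9484.
δ = 23.44 × -0.9484 = -22.230° ≈ -22.23°.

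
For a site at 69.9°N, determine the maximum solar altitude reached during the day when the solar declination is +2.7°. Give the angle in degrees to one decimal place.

At local solar noon the hour angle is zero, so the elevation is 90° − |φ − δ| = 90° − |69.9° − (2.7°)| = 90° − 67.2° = 22.8°.

22.8°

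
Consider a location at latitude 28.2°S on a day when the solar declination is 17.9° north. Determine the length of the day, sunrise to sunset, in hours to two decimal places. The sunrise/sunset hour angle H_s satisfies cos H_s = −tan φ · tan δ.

−tan φ tan δ = −(-0.5362)(0.3230) = 0.1732; H_s = arccos(0.1732) = 80.03°.
Day length = 2 H_s / 15° h⁻¹ = 160.06° / 15 = 10.671 h.

10.67 hours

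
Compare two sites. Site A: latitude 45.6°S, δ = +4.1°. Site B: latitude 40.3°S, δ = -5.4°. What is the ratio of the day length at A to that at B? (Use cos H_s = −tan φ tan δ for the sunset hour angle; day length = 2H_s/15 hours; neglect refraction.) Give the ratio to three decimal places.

0.907

A: H_s = arccos(−tan -45.6° · tan 4.1°) = 85.80°, so 2H_s/15 = 11.4400 h.
B: H_s = arccos(−tan -40.3° · tan -5.4°) = 94.60°, so 2H_s/15 = 12.6133 h.
Ratio A/B = 11.4400 / 12.6133 = 0.9070.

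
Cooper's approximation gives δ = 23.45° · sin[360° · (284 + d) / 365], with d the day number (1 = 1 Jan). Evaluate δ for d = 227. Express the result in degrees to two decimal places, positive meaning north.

+13.78°

360 × (284 + 227) / 365 = 504.000°; sin(504.000°) = 0.5878.
δ = 23.45 × 0.5878 = 13.784° ≈ +13.78°.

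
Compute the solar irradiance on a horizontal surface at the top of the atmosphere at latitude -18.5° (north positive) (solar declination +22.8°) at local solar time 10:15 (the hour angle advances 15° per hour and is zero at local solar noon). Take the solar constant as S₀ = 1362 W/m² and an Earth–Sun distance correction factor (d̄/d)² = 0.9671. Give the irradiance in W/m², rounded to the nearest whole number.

871 W/m²

Hour angle H = 15° × (10.25 − 12) = -26.25°.
cos θ_z = sin(-18.5°) sin(22.8°) + cos(-18.5°) cos(22.8°) cos(-26.25°) = -0.1230 + 0.7841 = 0.6611.
Top-of-atmosphere irradiance = S₀ (d̄/d)² cos θ_z = 1362 × 0.9671 × 0.6611 = 870.79 W/m².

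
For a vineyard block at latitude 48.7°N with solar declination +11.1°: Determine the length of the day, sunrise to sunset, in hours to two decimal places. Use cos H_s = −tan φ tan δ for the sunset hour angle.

13.72 hours

The sunset hour angle satisfies cos H_s = −tan φ tan δ = -0.2233, giving H_s = 102.90°.
Day length = 2 H_s / 15° h⁻¹ = 205.80° / 15 = 13.720 h.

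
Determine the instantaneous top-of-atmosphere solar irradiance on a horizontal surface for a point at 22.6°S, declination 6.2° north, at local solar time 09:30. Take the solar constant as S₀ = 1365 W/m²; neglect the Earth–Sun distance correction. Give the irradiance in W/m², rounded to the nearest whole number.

Hour angle H = 15° × (9.5 − 12) = -37.50°.
cos θ_z = sin(-22.6°) sin(6.2°) + cos(-22.6°) cos(6.2°) cos(-37.50°) = -0.0415 + 0.7281 = 0.6866.
Top-of-atmosphere irradiance = S₀ cos θ_z = 1365 × 0.6866 = 937.21 W/m².

937 W/m²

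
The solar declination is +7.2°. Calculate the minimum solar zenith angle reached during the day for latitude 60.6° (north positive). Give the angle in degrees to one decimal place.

53.4°

At local solar noon the hour angle is zero, so the zenith angle is |φ − δ| = |60.6° − (7.2°)| = 53.4°.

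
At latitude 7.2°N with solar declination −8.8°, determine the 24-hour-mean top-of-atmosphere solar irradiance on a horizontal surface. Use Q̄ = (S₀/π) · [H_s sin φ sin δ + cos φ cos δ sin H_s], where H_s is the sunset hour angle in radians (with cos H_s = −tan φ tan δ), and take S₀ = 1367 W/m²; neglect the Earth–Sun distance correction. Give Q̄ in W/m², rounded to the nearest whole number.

414 W/m²

The sunset hour angle satisfies cos H_s = −tan φ tan δ = 0.0196, giving H_s = 88.88°. In radians, H_s = 1.5512.
H_s sin φ sin δ = 1.5512 × 0.1253 × -0.1530 = -0.0297.
cos φ cos δ sin H_s = 0.9921 × 0.9882 × 0.9998 = 0.9802.
Q̄ = (1367/π) × (-0.0297 + 0.9802) = 435.13 × 0.9505 = 413.59 W/m².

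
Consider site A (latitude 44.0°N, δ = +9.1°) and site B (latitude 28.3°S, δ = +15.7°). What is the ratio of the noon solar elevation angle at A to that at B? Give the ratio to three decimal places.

1.198

A: 90° − |44.0 − (9.1)| = 55.10°.
B: 90° − |-28.3 − (15.7)| = 46.00°.
Ratio A/B = 55.1000 / 46.0000 = 1.1978.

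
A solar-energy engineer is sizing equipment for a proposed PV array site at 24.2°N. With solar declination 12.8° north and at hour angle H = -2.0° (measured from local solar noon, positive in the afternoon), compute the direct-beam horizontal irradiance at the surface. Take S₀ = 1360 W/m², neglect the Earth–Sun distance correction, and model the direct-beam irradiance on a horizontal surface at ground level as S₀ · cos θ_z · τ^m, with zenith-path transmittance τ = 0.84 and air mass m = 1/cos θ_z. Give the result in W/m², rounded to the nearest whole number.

cos θ_z = sin φ sin δ + cos φ cos δ cos H = (0.4099)(0.2215) + (0.9121)(0.9751)(0.9994) = 0.9796.
Air mass m = 1/cos θ_z = 1/0.9796 = 1.021; τ^m = 0.84^1.021 = 0.8369.
Surface direct beam = 1360 × 0.9796 × 0.8369 = 1114.97 W/m².

1115 W/m²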